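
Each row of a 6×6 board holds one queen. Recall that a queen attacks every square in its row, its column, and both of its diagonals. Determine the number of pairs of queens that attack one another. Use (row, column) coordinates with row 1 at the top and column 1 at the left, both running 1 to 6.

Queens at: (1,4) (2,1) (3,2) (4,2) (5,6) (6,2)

5

Same column: (3,2)–(4,2) (column 2); (3,2)–(6,2) (column 2); (4,2)–(6,2) (column 2).
Same diagonal: (1,4)–(3,2) (|1−3| = |4−2| = 2); (2,1)–(3,2) (|2−3| = |1−2| = 1).
Total attacking pairs: 5.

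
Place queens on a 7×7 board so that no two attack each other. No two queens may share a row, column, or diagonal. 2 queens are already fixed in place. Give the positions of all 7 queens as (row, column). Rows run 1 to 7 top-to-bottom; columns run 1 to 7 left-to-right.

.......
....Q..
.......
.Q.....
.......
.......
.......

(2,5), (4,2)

Row 1: attacked by (2,5)→{4,5,6}; (4,2)→{2,5}. Safe: 1, 3, 7. Place at column 3.
Row 3: attacked by (1,3)→{1,3,5}; (2,5)→{4,5,6}; (4,2)→{1,2,3}. Safe: 7. Place at column 7.
Row 5: attacked by (1,3)→{3,7}; (2,5)→{2,5}; (3,7)→{5,7}; (4,2)→{1,2,3}. Safe: 4, 6. Place at column 4.
Row 6: attacked by (1,3)→{3}; (2,5)→{1,5}; (3,7)→{4,7}; (4,2)→{2,4}; (5,4)→{3,4,5}. Safe: 6. Place at column 6.
Row 7: attacked by (1,3)→{3}; (2,5)→{5}; (3,7)→{3,7}; (4,2)→{2,5}; (5,4)→{2,4,6}; (6,6)→{5,6,7}. Safe: 1. Place at column 1.
Columns [3, 5, 7, 2, 4, 6, 1], r−c [-2, -3, -4, 2, 1, 0, 6], r+c [4, 7, 10, 6, 9, 12, 8] are all distinct, so no two queens attack.

(1,3) (2,5) (3,7) (4,2) (5,4) (6,6) (7,1)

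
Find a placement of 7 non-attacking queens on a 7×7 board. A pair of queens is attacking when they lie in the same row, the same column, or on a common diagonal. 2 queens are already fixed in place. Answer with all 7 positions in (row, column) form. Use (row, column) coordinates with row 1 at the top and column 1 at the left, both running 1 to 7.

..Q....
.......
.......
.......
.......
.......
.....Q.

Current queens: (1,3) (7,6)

Row 2: attacked by (1,3)→{2,3,4}; (7,6)→{1,6}. Safe: 5, 7. Place at column 7.
Row 3: attacked by (1,3)→{1,3,5}; (2,7)→{6,7}; (7,6)→{2,6}. Safe: 4. Place at column 4.
Row 4: attacked by (1,3)→{3,6}; (2,7)→{5,7}; (3,4)→{3,4,5}; (7,6)→{3,6}. Safe: 1, 2. Place at column 1.
Row 5: attacked by (1,3)→{3,7}; (2,7)→{4,7}; (3,4)→{2,4,6}; (4,1)→{1,2}; (7,6)→{4,6}. Safe: 5. Place at column 5.
Row 6: attacked by (1,3)→{3}; (2,7)→{3,7}; (3,4)→{1,4,7}; (4,1)→{1,3}; (5,5)→{4,5,6}; (7,6)→{5,6,7}. Safe: 2. Place at column 2.
Columns [3, 7, 4, 1, 5, 2, 6], r−c [-2, -5, -1, 3, 0, 4, 1], r+c [4, 9, 7, 5, 10, 8, 13] are all distinct, so no two queens attack.

(1,3) (2,7) (3,4) (4,1) (5,5) (6,2) (7,6)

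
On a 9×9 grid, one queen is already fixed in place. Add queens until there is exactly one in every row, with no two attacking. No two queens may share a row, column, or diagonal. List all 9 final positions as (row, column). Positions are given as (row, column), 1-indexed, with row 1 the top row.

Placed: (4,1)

(1,2) (2,6) (3,3) (4,1) (5,8) (6,4) (7,9) (8,7) (9,5)

Row 1: attacked by (4,1)→{1,4}. Safe: 2, 3, 5, 6, 7, 8, 9. Place at column 2.
Row 2: attacked by (1,2)→{1,2,3}; (4,1)→{1,3}. Safe: 4, 5, 6, 7, 8, 9. Place at column 6.
Row 3: attacked by (1,2)→{2,4}; (2,6)→{5,6,7}; (4,1)→{1,2}. Safe: 3, 8, 9. Place at column 3.
Row 5: attacked by (1,2)→{2,6}; (2,6)→{3,6,9}; (3,3)→{1,3,5}; (4,1)→{1,2}. Safe: 4, 7, 8. Place at column 8.
Row 6: attacked by (1,2)→{2,7}; (2,6)→{2,6}; (3,3)→{3,6}; (4,1)→{1,3}; (5,8)→{7,8,9}. Safe: 4, 5. Place at column 4.
Row 7: attacked by (1,2)→{2,8}; (2,6)→{1,6}; (3,3)→{3,7}; (4,1)→{1,4}; (5,8)→{6,8}; (6,4)→{3,4,5}. Safe: 9. Place at column 9.
Row 8: attacked by (1,2)→{2,9}; (2,6)→{6}; (3,3)→{3,8}; (4,1)→{1,5}; (5,8)→{5,8}; (6,4)→{2,4,6}; (7,9)→{8,9}. Safe: 7. Place at column 7.
Row 9: attacked by (1,2)→{2}; (2,6)→{6}; (3,3)→{3,9}; (4,1)→{1,6}; (5,8)→{4,8}; (6,4)→{1,4,7}; (7,9)→{7,9}; (8,7)→{6,7,8}. Safe: 5. Place at column 5.
Columns [2, 6, 3, 1, 8, 4, 9, 7, 5], r−c [-1, -4, 0, 3, -3, 2, -2, 1, 4], r+c [3, 8, 6, 5, 13, 10, 16, 15, 14] are all distinct, so no two queens attack.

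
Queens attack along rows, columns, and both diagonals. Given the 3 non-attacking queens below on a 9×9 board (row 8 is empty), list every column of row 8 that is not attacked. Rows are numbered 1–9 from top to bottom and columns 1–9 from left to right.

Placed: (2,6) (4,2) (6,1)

columns 4, 5, 7, 8, 9

(2,6) attacks row 8 at column 6.
(4,2) attacks row 8 at column 2 and diagonals 6.
(6,1) attacks row 8 at column 1 and diagonals 3.
Attacked columns: {1, 2, 3, 6}. Safe: {4, 5, 7, 8, 9}.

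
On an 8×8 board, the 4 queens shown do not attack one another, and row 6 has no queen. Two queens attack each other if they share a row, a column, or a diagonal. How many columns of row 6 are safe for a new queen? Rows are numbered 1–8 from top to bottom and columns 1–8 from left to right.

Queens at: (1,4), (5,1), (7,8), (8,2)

(1,4) attacks row 6 at column 4.
(5,1) attacks row 6 at column 1 and diagonals 2.
(7,8) attacks row 6 at column 8 and diagonals 7.
(8,2) attacks row 6 at column 2 and diagonals 4.
Attacked columns: {1, 2, 4, 7, 8}. Safe: {3, 5, 6}.

3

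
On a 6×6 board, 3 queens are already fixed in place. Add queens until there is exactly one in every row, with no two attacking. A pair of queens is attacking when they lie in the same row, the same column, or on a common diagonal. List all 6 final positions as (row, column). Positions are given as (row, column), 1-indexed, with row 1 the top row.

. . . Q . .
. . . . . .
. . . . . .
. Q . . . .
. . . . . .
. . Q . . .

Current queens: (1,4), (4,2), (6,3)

(1,4) (2,1) (3,5) (4,2) (5,6) (6,3)

Row 2: attacked by (1,4)→{3,4,5}; (4,2)→{2,4}; (6,3)→{3}. Safe: 1, 6. Place at column 1.
Row 3: attacked by (1,4)→{2,4,6}; (2,1)→{1,2}; (4,2)→{1,2,3}; (6,3)→{3,6}. Safe: 5. Place at column 5.
Row 5: attacked by (1,4)→{4}; (2,1)→{1,4}; (3,5)→{3,5}; (4,2)→{1,2,3}; (6,3)→{2,3,4}. Safe: 6. Place at column 6.
Columns [4, 1, 5, 2, 6, 3], r−c [-3, 1, -2, 2, -1, 3], r+c [5, 3, 8, 6, 11, 9] are all distinct, so no two queens attack.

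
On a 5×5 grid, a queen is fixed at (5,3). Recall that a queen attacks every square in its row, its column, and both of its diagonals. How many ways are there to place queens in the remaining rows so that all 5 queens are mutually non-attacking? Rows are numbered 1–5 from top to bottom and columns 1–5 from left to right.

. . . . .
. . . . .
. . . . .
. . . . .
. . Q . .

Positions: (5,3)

Branch on row 1: col 1 → 1; col 2 → 0; col 4 → 0; col 5 → 1.
Sum: 1 + 0 + 0 + 1 = 2.

2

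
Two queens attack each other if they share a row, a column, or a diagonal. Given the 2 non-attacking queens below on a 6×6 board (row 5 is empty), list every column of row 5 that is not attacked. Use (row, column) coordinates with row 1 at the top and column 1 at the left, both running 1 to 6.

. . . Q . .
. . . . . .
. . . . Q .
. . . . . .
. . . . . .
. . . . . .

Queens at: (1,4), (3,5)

columns 1, 2, 6

(1,4) attacks row 5 at column 4.
(3,5) attacks row 5 at column 5 and diagonals 3.
Attacked columns: {3, 4, 5}. Safe: {1, 2, 6}.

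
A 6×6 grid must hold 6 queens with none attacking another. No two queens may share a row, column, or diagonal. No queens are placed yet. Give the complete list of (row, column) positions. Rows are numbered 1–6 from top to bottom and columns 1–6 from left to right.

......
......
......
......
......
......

(1,2) (2,4) (3,6) (4,1) (5,3) (6,5)

Row 1: Safe: 1, 2, 3, 4, 5, 6. Place at column 2.
Row 2: attacked by (1,2)→{1,2,3}. Safe: 4, 5, 6. Place at column 4.
Row 3: attacked by (1,2)→{2,4}; (2,4)→{3,4,5}. Safe: 1, 6. Place at column 6.
Row 4: attacked by (1,2)→{2,5}; (2,4)→{2,4,6}; (3,6)→{5,6}. Safe: 1, 3. Place at column 1.
Row 5: attacked by (1,2)→{2,6}; (2,4)→{1,4}; (3,6)→{4,6}; (4,1)→{1,2}. Safe: 3, 5. Place at column 3.
Row 6: attacked by (1,2)→{2}; (2,4)→{4}; (3,6)→{3,6}; (4,1)→{1,3}; (5,3)→{2,3,4}. Safe: 5. Place at column 5.
Columns [2, 4, 6, 1, 3, 5], r−c [-1, -2, -3, 3, 2, 1], r+c [3, 6, 9, 5, 8, 11] are all distinct, so no two queens attack.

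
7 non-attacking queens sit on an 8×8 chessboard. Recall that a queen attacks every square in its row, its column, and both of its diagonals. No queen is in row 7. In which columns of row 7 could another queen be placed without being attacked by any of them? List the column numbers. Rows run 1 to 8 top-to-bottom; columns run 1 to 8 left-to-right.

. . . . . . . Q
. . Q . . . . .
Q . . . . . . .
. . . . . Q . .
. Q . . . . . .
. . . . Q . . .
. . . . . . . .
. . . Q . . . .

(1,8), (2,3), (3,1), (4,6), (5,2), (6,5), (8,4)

columns 7

(1,8) attacks row 7 at column 8 and diagonals 2.
(2,3) attacks row 7 at column 3 and diagonals 8.
(3,1) attacks row 7 at column 1 and diagonals 5.
(4,6) attacks row 7 at column 6 and diagonals 3.
(5,2) attacks row 7 at column 2 and diagonals 4.
(6,5) attacks row 7 at column 5 and diagonals 4, 6.
(8,4) attacks row 7 at column 4 and diagonals 3, 5.
Attacked columns: {1, 2, 3, 4, 5, 6, 8}. Safe: {7}.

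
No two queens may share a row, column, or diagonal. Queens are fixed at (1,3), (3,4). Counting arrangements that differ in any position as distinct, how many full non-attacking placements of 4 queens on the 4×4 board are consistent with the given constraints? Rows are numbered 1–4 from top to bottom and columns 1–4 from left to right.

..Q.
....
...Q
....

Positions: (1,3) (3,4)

Branch on row 2: col 1 → 1.
Sum: 1 = 1.

1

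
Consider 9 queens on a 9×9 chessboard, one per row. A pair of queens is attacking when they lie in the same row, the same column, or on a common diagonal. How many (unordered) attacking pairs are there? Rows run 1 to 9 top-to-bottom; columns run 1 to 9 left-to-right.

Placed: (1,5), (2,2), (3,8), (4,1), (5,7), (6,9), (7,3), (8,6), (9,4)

All columns are distinct and no two queens satisfy |Δrow| = |Δcol|, so no pair attacks.

0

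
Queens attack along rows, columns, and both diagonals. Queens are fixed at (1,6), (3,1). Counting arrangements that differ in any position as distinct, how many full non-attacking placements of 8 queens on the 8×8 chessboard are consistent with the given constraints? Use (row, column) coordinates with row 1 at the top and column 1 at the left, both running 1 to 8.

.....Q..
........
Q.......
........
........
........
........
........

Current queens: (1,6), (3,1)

Branch on row 2: col 3 → 3; col 4 → 1; col 8 → 0.
Sum: 3 + 1 + 0 = 4.

4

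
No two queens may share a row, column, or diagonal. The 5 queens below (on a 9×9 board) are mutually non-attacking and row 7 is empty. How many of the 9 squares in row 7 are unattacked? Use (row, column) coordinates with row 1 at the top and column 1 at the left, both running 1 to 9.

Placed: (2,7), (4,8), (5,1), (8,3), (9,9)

1

(2,7) attacks row 7 at column 7 and diagonals 2.
(4,8) attacks row 7 at column 8 and diagonals 5.
(5,1) attacks row 7 at column 1 and diagonals 3.
(8,3) attacks row 7 at column 3 and diagonals 2, 4.
(9,9) attacks row 7 at column 9 and diagonals 7.
Attacked columns: {1, 2, 3, 4, 5, 7, 8, 9}. Safe: {6}.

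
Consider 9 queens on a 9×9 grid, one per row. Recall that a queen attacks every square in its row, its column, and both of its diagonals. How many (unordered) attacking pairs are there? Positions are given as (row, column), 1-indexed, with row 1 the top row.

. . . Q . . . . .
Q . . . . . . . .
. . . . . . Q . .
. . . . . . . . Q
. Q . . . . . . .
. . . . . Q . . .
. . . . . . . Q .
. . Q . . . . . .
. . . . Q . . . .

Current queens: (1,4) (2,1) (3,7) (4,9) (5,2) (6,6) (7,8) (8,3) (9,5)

All columns are distinct and no two queens satisfy |Δrow| = |Δcol|, so no pair attacks.

0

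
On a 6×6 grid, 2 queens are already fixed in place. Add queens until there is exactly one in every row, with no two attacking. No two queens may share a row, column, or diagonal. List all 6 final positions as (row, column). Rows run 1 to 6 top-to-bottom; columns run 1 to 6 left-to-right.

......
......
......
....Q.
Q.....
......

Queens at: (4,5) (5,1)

(1,3) (2,6) (3,2) (4,5) (5,1) (6,4)

Row 1: attacked by (4,5)→{2,5}; (5,1)→{1,5}. Safe: 3, 4, 6. Place at column 3.
Row 2: attacked by (1,3)→{2,3,4}; (4,5)→{3,5}; (5,1)→{1,4}. Safe: 6. Place at column 6.
Row 3: attacked by (1,3)→{1,3,5}; (2,6)→{5,6}; (4,5)→{4,5,6}; (5,1)→{1,3}. Safe: 2. Place at column 2.
Row 6: attacked by (1,3)→{3}; (2,6)→{2,6}; (3,2)→{2,5}; (4,5)→{3,5}; (5,1)→{1,2}. Safe: 4. Place at column 4.
Columns [3, 6, 2, 5, 1, 4], r−c [-2, -4, 1, -1, 4, 2], r+c [4, 8, 5, 9, 6, 10] are all distinct, so no two queens attack.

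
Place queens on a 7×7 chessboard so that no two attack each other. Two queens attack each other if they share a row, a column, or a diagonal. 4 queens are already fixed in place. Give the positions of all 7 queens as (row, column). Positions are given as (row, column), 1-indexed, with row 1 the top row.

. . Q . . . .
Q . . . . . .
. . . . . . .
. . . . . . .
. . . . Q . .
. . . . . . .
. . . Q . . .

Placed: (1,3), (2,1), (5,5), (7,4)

(1,3) (2,1) (3,6) (4,2) (5,5) (6,7) (7,4)

Row 3: attacked by (1,3)→{1,3,5}; (2,1)→{1,2}; (5,5)→{3,5,7}; (7,4)→{4}. Safe: 6. Place at column 6.
Row 4: attacked by (1,3)→{3,6}; (2,1)→{1,3}; (3,6)→{5,6,7}; (5,5)→{4,5,6}; (7,4)→{1,4,7}. Safe: 2. Place at column 2.
Row 6: attacked by (1,3)→{3}; (2,1)→{1,5}; (3,6)→{3,6}; (4,2)→{2,4}; (5,5)→{4,5,6}; (7,4)→{3,4,5}. Safe: 7. Place at column 7.
Columns [3, 1, 6, 2, 5, 7, 4], r−c [-2, 1, -3, 2, 0, -1, 3], r+c [4, 3, 9, 6, 10, 13, 11] are all distinct, so no two queens attack.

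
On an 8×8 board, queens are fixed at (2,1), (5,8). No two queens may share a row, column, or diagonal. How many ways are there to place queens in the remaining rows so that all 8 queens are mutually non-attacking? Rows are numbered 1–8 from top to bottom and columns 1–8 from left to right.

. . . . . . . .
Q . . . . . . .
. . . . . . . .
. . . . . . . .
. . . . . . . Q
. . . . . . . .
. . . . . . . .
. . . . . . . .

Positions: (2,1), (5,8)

Branch on row 1: col 3 → 1; col 5 → 1; col 6 → 1; col 7 → 0.
Sum: 1 + 1 + 1 + 0 = 3.

3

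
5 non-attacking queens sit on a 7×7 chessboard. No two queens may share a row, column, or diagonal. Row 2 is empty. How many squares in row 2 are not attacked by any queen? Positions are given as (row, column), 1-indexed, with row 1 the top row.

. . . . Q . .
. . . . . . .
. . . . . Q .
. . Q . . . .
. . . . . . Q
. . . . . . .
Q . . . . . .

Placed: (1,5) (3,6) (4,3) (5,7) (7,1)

1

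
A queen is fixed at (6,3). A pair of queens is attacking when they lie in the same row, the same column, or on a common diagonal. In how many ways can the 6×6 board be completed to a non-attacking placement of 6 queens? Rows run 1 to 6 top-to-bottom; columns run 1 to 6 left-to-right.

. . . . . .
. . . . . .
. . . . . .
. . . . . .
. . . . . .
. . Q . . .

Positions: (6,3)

1

Branch on row 1: col 1 → 0; col 2 → 0; col 4 → 1; col 5 → 0; col 6 → 0.
Sum: 0 + 0 + 1 + 0 + 0 = 1.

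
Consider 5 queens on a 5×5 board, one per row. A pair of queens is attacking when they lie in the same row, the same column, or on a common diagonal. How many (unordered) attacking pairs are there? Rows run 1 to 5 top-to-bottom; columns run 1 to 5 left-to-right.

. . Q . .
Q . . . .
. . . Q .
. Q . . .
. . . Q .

2

Same column: (3,4)–(5,4) (column 4).
Same diagonal: (2,1)–(5,4) (|2−5| = |1−4| = 3).
Total attacking pairs: 2.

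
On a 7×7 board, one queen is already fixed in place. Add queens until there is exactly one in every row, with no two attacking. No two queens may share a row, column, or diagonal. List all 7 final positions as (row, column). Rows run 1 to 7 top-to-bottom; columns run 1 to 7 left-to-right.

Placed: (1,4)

(1,4) (2,7) (3,3) (4,6) (5,2) (6,5) (7,1)

Row 2: attacked by (1,4)→{3,4,5}. Safe: 1, 2, 6, 7. Place at column 7.
Row 3: attacked by (1,4)→{2,4,6}; (2,7)→{6,7}. Safe: 1, 3, 5. Place at column 3.
Row 4: attacked by (1,4)→{1,4,7}; (2,7)→{5,7}; (3,3)→{2,3,4}. Safe: 6. Place at column 6.
Row 5: attacked by (1,4)→{4}; (2,7)→{4,7}; (3,3)→{1,3,5}; (4,6)→{5,6,7}. Safe: 2. Place at column 2.
Row 6: attacked by (1,4)→{4}; (2,7)→{3,7}; (3,3)→{3,6}; (4,6)→{4,6}; (5,2)→{1,2,3}. Safe: 5. Place at column 5.
Row 7: attacked by (1,4)→{4}; (2,7)→{2,7}; (3,3)→{3,7}; (4,6)→{3,6}; (5,2)→{2,4}; (6,5)→{4,5,6}. Safe: 1. Place at column 1.
Columns [4, 7, 3, 6, 2, 5, 1], r−c [-3, -5, 0, -2, 3, 1, 6], r+c [5, 9, 6, 10, 7, 11, 8] are all distinct, so no two queens attack.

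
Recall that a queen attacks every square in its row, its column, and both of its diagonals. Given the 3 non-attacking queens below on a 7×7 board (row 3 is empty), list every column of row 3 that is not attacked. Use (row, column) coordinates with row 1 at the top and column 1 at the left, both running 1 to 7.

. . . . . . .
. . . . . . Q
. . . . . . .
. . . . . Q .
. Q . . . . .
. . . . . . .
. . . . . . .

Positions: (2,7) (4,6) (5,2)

columns 1, 3

(2,7) attacks row 3 at column 7 and diagonals 6.
(4,6) attacks row 3 at column 6 and diagonals 5, 7.
(5,2) attacks row 3 at column 2 and diagonals 4.
Attacked columns: {2, 4, 5, 6, 7}. Safe: {1, 3}.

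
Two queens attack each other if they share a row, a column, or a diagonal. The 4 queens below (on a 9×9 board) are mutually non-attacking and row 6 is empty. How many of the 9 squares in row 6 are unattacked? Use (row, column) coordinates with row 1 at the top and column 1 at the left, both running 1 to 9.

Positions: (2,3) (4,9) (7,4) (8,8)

2

(2,3) attacks row 6 at column 3 and diagonals 7.
(4,9) attacks row 6 at column 9 and diagonals 7.
(7,4) attacks row 6 at column 4 and diagonals 3, 5.
(8,8) attacks row 6 at column 8 and diagonals 6.
Attacked columns: {3, 4, 5, 6, 7, 8, 9}. Safe: {1, 2}.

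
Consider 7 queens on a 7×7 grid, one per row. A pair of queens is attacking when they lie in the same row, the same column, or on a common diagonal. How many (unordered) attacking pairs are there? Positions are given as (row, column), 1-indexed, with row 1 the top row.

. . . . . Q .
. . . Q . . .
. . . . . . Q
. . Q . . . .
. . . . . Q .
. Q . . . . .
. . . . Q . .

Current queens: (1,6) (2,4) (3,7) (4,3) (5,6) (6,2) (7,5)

Same column: (1,6)–(5,6) (column 6).
Same diagonal: (1,6)–(4,3) (|1−4| = |6−3| = 3).
Total attacking pairs: 2.

2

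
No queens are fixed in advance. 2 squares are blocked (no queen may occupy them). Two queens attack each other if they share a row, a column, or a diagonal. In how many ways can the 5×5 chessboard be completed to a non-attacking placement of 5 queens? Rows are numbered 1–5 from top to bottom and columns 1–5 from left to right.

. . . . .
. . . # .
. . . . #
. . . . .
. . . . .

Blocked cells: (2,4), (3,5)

Branch on row 1: col 1 → 0; col 2 → 1; col 3 → 2; col 4 → 1; col 5 → 2.
Sum: 0 + 1 + 2 + 1 + 2 = 6.

6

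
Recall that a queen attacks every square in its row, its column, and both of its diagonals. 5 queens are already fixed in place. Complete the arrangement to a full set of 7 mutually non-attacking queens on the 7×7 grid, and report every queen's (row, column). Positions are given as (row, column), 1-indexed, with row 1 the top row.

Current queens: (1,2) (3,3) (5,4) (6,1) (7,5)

Row 2: attacked by (1,2)→{1,2,3}; (3,3)→{2,3,4}; (5,4)→{1,4,7}; (6,1)→{1,5}; (7,5)→{5}. Safe: 6. Place at column 6.
Row 4: attacked by (1,2)→{2,5}; (2,6)→{4,6}; (3,3)→{2,3,4}; (5,4)→{3,4,5}; (6,1)→{1,3}; (7,5)→{2,5}. Safe: 7. Place at column 7.
Columns [2, 6, 3, 7, 4, 1, 5], r−c [-1, -4, 0, -3, 1, 5, 2], r+c [3, 8, 6, 11, 9, 7, 12] are all distinct, so no two queens attack.

(1,2) (2,6) (3,3) (4,7) (5,4) (6,1) (7,5)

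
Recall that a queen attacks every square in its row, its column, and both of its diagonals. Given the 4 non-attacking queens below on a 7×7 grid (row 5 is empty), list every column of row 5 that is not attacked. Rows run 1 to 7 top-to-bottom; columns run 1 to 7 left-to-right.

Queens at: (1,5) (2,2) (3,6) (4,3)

columns 7

(1,5) attacks row 5 at column 5 and diagonals 1.
(2,2) attacks row 5 at column 2 and diagonals 5.
(3,6) attacks row 5 at column 6 and diagonals 4.
(4,3) attacks row 5 at column 3 and diagonals 2, 4.
Attacked columns: {1, 2, 3, 4, 5, 6}. Safe: {7}.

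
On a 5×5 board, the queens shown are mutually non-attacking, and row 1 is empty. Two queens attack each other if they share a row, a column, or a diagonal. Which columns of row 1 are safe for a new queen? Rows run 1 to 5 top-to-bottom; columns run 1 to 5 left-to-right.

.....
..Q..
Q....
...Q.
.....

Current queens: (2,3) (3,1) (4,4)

(2,3) attacks row 1 at column 3 and diagonals 2, 4.
(3,1) attacks row 1 at column 1 and diagonals 3.
(4,4) attacks row 1 at column 4 and diagonals 1.
Attacked columns: {1, 2, 3, 4}. Safe: {5}.

columns 5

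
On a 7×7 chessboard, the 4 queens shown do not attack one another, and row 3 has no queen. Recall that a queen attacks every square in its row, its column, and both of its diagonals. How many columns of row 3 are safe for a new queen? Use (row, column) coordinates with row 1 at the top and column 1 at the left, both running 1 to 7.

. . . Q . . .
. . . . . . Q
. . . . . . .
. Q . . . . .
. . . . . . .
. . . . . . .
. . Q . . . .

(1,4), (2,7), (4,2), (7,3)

(1,4) attacks row 3 at column 4 and diagonals 2, 6.
(2,7) attacks row 3 at column 7 and diagonals 6.
(4,2) attacks row 3 at column 2 and diagonals 1, 3.
(7,3) attacks row 3 at column 3 and diagonals 7.
Attacked columns: {1, 2, 3, 4, 6, 7}. Safe: {5}.

1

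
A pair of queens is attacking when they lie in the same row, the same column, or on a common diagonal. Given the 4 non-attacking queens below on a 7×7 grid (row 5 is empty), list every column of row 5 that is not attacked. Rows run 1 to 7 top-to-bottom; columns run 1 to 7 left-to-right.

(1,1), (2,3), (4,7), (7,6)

columns 2

(1,1) attacks row 5 at column 1 and diagonals 5.
(2,3) attacks row 5 at column 3 and diagonals 6.
(4,7) attacks row 5 at column 7 and diagonals 6.
(7,6) attacks row 5 at column 6 and diagonals 4.
Attacked columns: {1, 3, 4, 5, 6, 7}. Safe: {2}.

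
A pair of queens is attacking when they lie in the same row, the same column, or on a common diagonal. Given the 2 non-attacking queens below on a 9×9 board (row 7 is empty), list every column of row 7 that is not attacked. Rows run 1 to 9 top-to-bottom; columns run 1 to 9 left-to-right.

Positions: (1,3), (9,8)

columns 1, 2, 4, 5, 7

(1,3) attacks row 7 at column 3 and diagonals 9.
(9,8) attacks row 7 at column 8 and diagonals 6.
Attacked columns: {3, 6, 8, 9}. Safe: {1, 2, 4, 5, 7}.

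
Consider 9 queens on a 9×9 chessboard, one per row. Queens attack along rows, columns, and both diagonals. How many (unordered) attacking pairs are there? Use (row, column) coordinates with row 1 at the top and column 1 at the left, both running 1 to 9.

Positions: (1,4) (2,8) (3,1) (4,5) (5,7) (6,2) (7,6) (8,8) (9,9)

Same column: (2,8)–(8,8) (column 8).
Same diagonal: (8,8)–(9,9) (|8−9| = |8−9| = 1).
Total attacking pairs: 2.

2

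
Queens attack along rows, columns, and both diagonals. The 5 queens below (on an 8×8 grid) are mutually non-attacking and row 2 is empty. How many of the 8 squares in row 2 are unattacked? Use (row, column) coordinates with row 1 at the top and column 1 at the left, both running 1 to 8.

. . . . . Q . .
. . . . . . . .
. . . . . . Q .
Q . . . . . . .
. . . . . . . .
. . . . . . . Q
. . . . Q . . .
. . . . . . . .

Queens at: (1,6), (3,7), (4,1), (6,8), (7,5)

1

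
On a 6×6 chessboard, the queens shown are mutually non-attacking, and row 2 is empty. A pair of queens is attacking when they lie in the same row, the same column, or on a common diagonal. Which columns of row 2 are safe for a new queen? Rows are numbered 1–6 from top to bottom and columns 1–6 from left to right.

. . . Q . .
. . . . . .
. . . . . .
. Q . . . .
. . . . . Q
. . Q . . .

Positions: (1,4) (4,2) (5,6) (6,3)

(1,4) attacks row 2 at column 4 and diagonals 3, 5.
(4,2) attacks row 2 at column 2 and diagonals 4.
(5,6) attacks row 2 at column 6 and diagonals 3.
(6,3) attacks row 2 at column 3.
Attacked columns: {2, 3, 4, 5, 6}. Safe: {1}.

columns 1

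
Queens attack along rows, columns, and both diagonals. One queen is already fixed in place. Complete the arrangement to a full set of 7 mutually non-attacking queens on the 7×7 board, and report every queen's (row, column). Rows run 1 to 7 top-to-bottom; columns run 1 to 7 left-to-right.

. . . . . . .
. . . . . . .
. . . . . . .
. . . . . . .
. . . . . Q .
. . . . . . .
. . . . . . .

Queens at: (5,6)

(1,4) (2,7) (3,5) (4,2) (5,6) (6,1) (7,3)

Row 1: attacked by (5,6)→{2,6}. Safe: 1, 3, 4, 5, 7. Place at column 4.
Row 2: attacked by (1,4)→{3,4,5}; (5,6)→{3,6}. Safe: 1, 2, 7. Place at column 7.
Row 3: attacked by (1,4)→{2,4,6}; (2,7)→{6,7}; (5,6)→{4,6}. Safe: 1, 3, 5. Place at column 5.
Row 4: attacked by (1,4)→{1,4,7}; (2,7)→{5,7}; (3,5)→{4,5,6}; (5,6)→{5,6,7}. Safe: 2, 3. Place at column 2.
Row 6: attacked by (1,4)→{4}; (2,7)→{3,7}; (3,5)→{2,5}; (4,2)→{2,4}; (5,6)→{5,6,7}. Safe: 1. Place at column 1.
Row 7: attacked by (1,4)→{4}; (2,7)→{2,7}; (3,5)→{1,5}; (4,2)→{2,5}; (5,6)→{4,6}; (6,1)→{1,2}. Safe: 3. Place at column 3.
Columns [4, 7, 5, 2, 6, 1, 3], r−c [-3, -5, -2, 2, -1, 5, 4], r+c [5, 9, 8, 6, 11, 7, 10] are all distinct, so no two queens attack.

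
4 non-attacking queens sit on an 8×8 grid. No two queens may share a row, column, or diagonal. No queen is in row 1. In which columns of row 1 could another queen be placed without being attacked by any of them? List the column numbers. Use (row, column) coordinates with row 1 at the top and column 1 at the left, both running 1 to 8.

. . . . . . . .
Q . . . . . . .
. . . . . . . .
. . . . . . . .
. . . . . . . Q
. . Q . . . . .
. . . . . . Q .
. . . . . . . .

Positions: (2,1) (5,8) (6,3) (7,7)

columns 5, 6

(2,1) attacks row 1 at column 1 and diagonals 2.
(5,8) attacks row 1 at column 8 and diagonals 4.
(6,3) attacks row 1 at column 3 and diagonals 8.
(7,7) attacks row 1 at column 7 and diagonals 1.
Attacked columns: {1, 2, 3, 4, 7, 8}. Safe: {5, 6}.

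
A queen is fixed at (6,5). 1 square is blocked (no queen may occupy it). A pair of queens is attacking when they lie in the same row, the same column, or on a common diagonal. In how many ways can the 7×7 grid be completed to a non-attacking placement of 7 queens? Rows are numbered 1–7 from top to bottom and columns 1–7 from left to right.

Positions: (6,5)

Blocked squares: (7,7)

Branch on row 1: col 1 → 1; col 2 → 0; col 3 → 0; col 4 → 1; col 6 → 3; col 7 → 0.
Sum: 1 + 0 + 0 + 1 + 3 + 0 = 5.

5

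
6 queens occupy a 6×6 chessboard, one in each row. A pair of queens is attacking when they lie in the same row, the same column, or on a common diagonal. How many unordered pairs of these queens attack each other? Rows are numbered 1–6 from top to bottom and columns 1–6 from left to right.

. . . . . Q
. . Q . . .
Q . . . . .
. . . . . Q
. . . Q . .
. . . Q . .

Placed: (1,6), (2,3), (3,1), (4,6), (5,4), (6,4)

4

Same column: (1,6)–(4,6) (column 6); (5,4)–(6,4) (column 4).
Same diagonal: (3,1)–(6,4) (|3−6| = |1−4| = 3); (4,6)–(6,4) (|4−6| = |6−4| = 2).
Total attacking pairs: 4.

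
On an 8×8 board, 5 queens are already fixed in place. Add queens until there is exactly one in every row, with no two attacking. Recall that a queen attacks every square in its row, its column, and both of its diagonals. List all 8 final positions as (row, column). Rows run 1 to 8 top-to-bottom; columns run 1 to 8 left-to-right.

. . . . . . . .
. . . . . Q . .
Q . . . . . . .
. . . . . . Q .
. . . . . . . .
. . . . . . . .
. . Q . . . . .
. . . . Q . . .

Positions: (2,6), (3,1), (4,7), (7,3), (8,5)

Row 1: attacked by (2,6)→{5,6,7}; (3,1)→{1,3}; (4,7)→{4,7}; (7,3)→{3}; (8,5)→{5}. Safe: 2, 8. Place at column 2.
Row 5: attacked by (1,2)→{2,6}; (2,6)→{3,6}; (3,1)→{1,3}; (4,7)→{6,7,8}; (7,3)→{1,3,5}; (8,5)→{2,5,8}. Safe: 4. Place at column 4.
Row 6: attacked by (1,2)→{2,7}; (2,6)→{2,6}; (3,1)→{1,4}; (4,7)→{5,7}; (5,4)→{3,4,5}; (7,3)→{2,3,4}; (8,5)→{3,5,7}. Safe: 8. Place at column 8.
Columns [2, 6, 1, 7, 4, 8, 3, 5], r−c [-1, -4, 2, -3, 1, -2, 4, 3], r+c [3, 8, 4, 11, 9, 14, 10, 13] are all distinct, so no two queens attack.

(1,2) (2,6) (3,1) (4,7) (5,4) (6,8) (7,3) (8,5)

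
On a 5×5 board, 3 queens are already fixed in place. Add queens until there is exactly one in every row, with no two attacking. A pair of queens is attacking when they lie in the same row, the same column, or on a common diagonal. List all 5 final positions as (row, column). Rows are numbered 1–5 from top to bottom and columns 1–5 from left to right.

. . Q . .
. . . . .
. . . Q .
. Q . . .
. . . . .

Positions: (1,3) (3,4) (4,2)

(1,3) (2,1) (3,4) (4,2) (5,5)

Row 2: attacked by (1,3)→{2,3,4}; (3,4)→{3,4,5}; (4,2)→{2,4}. Safe: 1. Place at column 1.
Row 5: attacked by (1,3)→{3}; (2,1)→{1,4}; (3,4)→{2,4}; (4,2)→{1,2,3}. Safe: 5. Place at column 5.
Columns [3, 1, 4, 2, 5], r−c [-2, 1, -1, 2, 0], r+c [4, 3, 7, 6, 10] are all distinct, so no two queens attack.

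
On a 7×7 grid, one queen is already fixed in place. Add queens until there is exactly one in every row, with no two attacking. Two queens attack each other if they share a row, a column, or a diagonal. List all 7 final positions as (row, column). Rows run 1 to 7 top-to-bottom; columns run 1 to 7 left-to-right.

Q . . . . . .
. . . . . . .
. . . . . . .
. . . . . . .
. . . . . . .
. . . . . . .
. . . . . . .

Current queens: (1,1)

Row 2: attacked by (1,1)→{1,2}. Safe: 3, 4, 5, 6, 7. Place at column 5.
Row 3: attacked by (1,1)→{1,3}; (2,5)→{4,5,6}. Safe: 2, 7. Place at column 2.
Row 4: attacked by (1,1)→{1,4}; (2,5)→{3,5,7}; (3,2)→{1,2,3}. Safe: 6. Place at column 6.
Row 5: attacked by (1,1)→{1,5}; (2,5)→{2,5}; (3,2)→{2,4}; (4,6)→{5,6,7}. Safe: 3. Place at column 3.
Row 6: attacked by (1,1)→{1,6}; (2,5)→{1,5}; (3,2)→{2,5}; (4,6)→{4,6}; (5,3)→{2,3,4}. Safe: 7. Place at column 7.
Row 7: attacked by (1,1)→{1,7}; (2,5)→{5}; (3,2)→{2,6}; (4,6)→{3,6}; (5,3)→{1,3,5}; (6,7)→{6,7}. Safe: 4. Place at column 4.
Columns [1, 5, 2, 6, 3, 7, 4], r−c [0, -3, 1, -2, 2, -1, 3], r+c [2, 7, 5, 10, 8, 13, 11] are all distinct, so no two queens attack.

(1,1) (2,5) (3,2) (4,6) (5,3) (6,7) (7,4)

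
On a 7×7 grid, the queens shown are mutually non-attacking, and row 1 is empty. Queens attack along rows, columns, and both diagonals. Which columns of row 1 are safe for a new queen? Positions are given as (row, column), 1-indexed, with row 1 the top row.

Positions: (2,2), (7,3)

columns 4, 5, 6, 7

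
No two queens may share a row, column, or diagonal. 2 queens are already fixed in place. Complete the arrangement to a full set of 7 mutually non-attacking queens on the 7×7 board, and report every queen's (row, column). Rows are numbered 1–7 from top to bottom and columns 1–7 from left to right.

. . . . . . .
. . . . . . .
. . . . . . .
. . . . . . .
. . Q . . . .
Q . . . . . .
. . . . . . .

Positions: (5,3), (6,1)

(1,5) (2,7) (3,2) (4,6) (5,3) (6,1) (7,4)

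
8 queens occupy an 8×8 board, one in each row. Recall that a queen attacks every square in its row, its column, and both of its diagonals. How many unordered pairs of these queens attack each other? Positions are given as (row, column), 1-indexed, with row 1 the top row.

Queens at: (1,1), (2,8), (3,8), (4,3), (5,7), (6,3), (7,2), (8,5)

4

Same column: (2,8)–(3,8) (column 8); (4,3)–(6,3) (column 3).
Same diagonal: (6,3)–(7,2) (|6−7| = |3−2| = 1); (6,3)–(8,5) (|6−8| = |3−5| = 2).
Total attacking pairs: 4.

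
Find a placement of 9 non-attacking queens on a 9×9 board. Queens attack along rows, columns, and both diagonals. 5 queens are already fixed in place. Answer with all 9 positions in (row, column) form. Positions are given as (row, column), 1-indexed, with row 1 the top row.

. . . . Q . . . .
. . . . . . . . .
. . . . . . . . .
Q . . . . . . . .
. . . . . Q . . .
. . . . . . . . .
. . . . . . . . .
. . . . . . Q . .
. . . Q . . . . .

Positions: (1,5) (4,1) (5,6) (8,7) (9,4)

Row 2: attacked by (1,5)→{4,5,6}; (4,1)→{1,3}; (5,6)→{3,6,9}; (8,7)→{1,7}; (9,4)→{4}. Safe: 2, 8. Place at column 2.
Row 3: attacked by (1,5)→{3,5,7}; (2,2)→{1,2,3}; (4,1)→{1,2}; (5,6)→{4,6,8}; (8,7)→{2,7}; (9,4)→{4}. Safe: 9. Place at column 9.
Row 6: attacked by (1,5)→{5}; (2,2)→{2,6}; (3,9)→{6,9}; (4,1)→{1,3}; (5,6)→{5,6,7}; (8,7)→{5,7,9}; (9,4)→{1,4,7}. Safe: 8. Place at column 8.
Row 7: attacked by (1,5)→{5}; (2,2)→{2,7}; (3,9)→{5,9}; (4,1)→{1,4}; (5,6)→{4,6,8}; (6,8)→{7,8,9}; (8,7)→{6,7,8}; (9,4)→{2,4,6}. Safe: 3. Place at column 3.
Columns [5, 2, 9, 1, 6, 8, 3, 7, 4], r−c [-4, 0, -6, 3, -1, -2, 4, 1, 5], r+c [6, 4, 12, 5, 11, 14, 10, 15, 13] are all distinct, so no two queens attack.

(1,5) (2,2) (3,9) (4,1) (5,6) (6,8) (7,3) (8,7) (9,4)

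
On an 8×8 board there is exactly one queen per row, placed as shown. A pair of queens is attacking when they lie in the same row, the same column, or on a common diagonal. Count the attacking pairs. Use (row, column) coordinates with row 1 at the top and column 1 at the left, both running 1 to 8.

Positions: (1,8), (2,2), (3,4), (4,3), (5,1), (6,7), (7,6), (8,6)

5

Same column: (7,6)–(8,6) (column 6).
Same diagonal: (3,4)–(4,3) (|3−4| = |4−3| = 1); (3,4)–(6,7) (|3−6| = |4−7| = 3); (4,3)–(7,6) (|4−7| = |3−6| = 3); (6,7)–(7,6) (|6−7| = |7−6| = 1).
Total attacking pairs: 5.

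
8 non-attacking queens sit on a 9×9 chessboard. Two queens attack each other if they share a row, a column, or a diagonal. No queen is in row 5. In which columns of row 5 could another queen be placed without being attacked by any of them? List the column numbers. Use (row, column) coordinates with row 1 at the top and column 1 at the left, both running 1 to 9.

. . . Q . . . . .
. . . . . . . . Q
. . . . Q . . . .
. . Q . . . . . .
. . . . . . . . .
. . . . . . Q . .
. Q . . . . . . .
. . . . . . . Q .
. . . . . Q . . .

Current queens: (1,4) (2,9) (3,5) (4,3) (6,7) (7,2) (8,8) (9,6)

(1,4) attacks row 5 at column 4 and diagonals 8.
(2,9) attacks row 5 at column 9 and diagonals 6.
(3,5) attacks row 5 at column 5 and diagonals 3, 7.
(4,3) attacks row 5 at column 3 and diagonals 2, 4.
(6,7) attacks row 5 at column 7 and diagonals 6, 8.
(7,2) attacks row 5 at column 2 and diagonals 4.
(8,8) attacks row 5 at column 8 and diagonals 5.
(9,6) attacks row 5 at column 6 and diagonals 2.
Attacked columns: {2, 3, 4, 5, 6, 7, 8, 9}. Safe: {1}.

columns 1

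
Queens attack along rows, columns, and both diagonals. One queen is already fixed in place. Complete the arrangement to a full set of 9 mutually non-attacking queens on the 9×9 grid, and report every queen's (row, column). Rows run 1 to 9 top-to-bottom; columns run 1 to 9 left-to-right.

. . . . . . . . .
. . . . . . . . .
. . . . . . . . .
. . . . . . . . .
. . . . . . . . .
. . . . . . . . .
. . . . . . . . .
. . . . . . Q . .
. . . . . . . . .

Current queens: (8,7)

Row 1: attacked by (8,7)→{7}. Safe: 1, 2, 3, 4, 5, 6, 8, 9. Place at column 6.
Row 2: attacked by (1,6)→{5,6,7}; (8,7)→{1,7}. Safe: 2, 3, 4, 8, 9. Place at column 3.
Row 3: attacked by (1,6)→{4,6,8}; (2,3)→{2,3,4}; (8,7)→{2,7}. Safe: 1, 5, 9. Place at column 9.
Row 4: attacked by (1,6)→{3,6,9}; (2,3)→{1,3,5}; (3,9)→{8,9}; (8,7)→{3,7}. Safe: 2, 4. Place at column 2.
Row 5: attacked by (1,6)→{2,6}; (2,3)→{3,6}; (3,9)→{7,9}; (4,2)→{1,2,3}; (8,7)→{4,7}. Safe: 5, 8. Place at column 5.
Row 6: attacked by (1,6)→{1,6}; (2,3)→{3,7}; (3,9)→{6,9}; (4,2)→{2,4}; (5,5)→{4,5,6}; (8,7)→{5,7,9}. Safe: 8. Place at column 8.
Row 7: attacked by (1,6)→{6}; (2,3)→{3,8}; (3,9)→{5,9}; (4,2)→{2,5}; (5,5)→{3,5,7}; (6,8)→{7,8,9}; (8,7)→{6,7,8}. Safe: 1, 4. Place at column 1.
Row 9: attacked by (1,6)→{6}; (2,3)→{3}; (3,9)→{3,9}; (4,2)→{2,7}; (5,5)→{1,5,9}; (6,8)→{5,8}; (7,1)→{1,3}; (8,7)→{6,7,8}. Safe: 4. Place at column 4.
Columns [6, 3, 9, 2, 5, 8, 1, 7, 4], r−c [-5, -1, -6, 2, 0, -2, 6, 1, 5], r+c [7, 5, 12, 6, 10, 14, 8, 15, 13] are all distinct, so no two queens attack.

(1,6) (2,3) (3,9) (4,2) (5,5) (6,8) (7,1) (8,7) (9,4)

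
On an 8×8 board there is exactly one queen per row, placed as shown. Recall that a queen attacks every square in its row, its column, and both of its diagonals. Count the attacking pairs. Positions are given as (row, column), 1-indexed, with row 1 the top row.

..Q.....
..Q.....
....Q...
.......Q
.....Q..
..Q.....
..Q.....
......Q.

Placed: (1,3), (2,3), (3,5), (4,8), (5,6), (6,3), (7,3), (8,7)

8

Same column: (1,3)–(2,3) (column 3); (1,3)–(6,3) (column 3); (1,3)–(7,3) (column 3); (2,3)–(6,3) (column 3); (2,3)–(7,3) (column 3); (6,3)–(7,3) (column 3).
Same diagonal: (1,3)–(3,5) (|1−3| = |3−5| = 2); (2,3)–(5,6) (|2−5| = |3−6| = 3).
Total attacking pairs: 8.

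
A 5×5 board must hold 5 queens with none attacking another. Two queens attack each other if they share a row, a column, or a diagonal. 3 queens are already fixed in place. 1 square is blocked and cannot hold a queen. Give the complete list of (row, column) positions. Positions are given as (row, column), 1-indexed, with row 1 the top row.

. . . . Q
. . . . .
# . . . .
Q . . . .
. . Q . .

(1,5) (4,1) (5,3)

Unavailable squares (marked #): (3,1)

Row 2: attacked by (1,5)→{4,5}; (4,1)→{1,3}; (5,3)→{3}. Safe: 2. Place at column 2.
Row 3: attacked by (1,5)→{3,5}; (2,2)→{1,2,3}; (4,1)→{1,2}; (5,3)→{1,3,5}. Blocked: 1. Safe: 4. Place at column 4.
Columns [5, 2, 4, 1, 3], r−c [-4, 0, -1, 3, 2], r+c [6, 4, 7, 5, 8] are all distinct, so no two queens attack.

(1,5) (2,2) (3,4) (4,1) (5,3)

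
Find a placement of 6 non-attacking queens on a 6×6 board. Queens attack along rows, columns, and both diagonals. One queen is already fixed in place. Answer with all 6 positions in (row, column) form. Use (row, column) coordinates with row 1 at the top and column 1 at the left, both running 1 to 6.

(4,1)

(1,2) (2,4) (3,6) (4,1) (5,3) (6,5)

Row 1: attacked by (4,1)→{1,4}. Safe: 2, 3, 5, 6. Place at column 2.
Row 2: attacked by (1,2)→{1,2,3}; (4,1)→{1,3}. Safe: 4, 5, 6. Place at column 4.
Row 3: attacked by (1,2)→{2,4}; (2,4)→{3,4,5}; (4,1)→{1,2}. Safe: 6. Place at column 6.
Row 5: attacked by (1,2)→{2,6}; (2,4)→{1,4}; (3,6)→{4,6}; (4,1)→{1,2}. Safe: 3, 5. Place at column 3.
Row 6: attacked by (1,2)→{2}; (2,4)→{4}; (3,6)→{3,6}; (4,1)→{1,3}; (5,3)→{2,3,4}. Safe: 5. Place at column 5.
Columns [2, 4, 6, 1, 3, 5], r−c [-1, -2, -3, 3, 2, 1], r+c [3, 6, 9, 5, 8, 11] are all distinct, so no two queens attack.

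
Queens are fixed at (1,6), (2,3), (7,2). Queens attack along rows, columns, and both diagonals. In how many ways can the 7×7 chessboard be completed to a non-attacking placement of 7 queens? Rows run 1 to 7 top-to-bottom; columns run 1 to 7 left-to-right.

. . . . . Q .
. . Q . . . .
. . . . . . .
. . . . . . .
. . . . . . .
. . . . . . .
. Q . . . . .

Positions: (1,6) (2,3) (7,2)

3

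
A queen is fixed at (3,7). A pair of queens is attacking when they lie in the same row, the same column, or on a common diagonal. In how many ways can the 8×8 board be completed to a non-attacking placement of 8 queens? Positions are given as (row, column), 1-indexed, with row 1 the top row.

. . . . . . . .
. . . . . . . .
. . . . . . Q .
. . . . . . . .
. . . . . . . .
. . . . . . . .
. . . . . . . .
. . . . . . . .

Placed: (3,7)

Branch on row 1: col 1 → 0; col 2 → 2; col 3 → 2; col 4 → 3; col 6 → 7; col 8 → 0.
Sum: 0 + 2 + 2 + 3 + 7 + 0 = 14.

14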